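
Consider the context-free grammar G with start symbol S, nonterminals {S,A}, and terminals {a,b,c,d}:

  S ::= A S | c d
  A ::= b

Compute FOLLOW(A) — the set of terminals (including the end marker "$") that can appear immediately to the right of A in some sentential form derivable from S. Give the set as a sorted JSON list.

FIRST iteration:
pass 1:
  A via A→b: +{b}
  S via S→A S: +{b}
  S via S→c d: +{c}
  FIRST[S]={b,c}  FIRST[A]={b}
pass 2: done
  FIRST[S]={b,c}  FIRST[A]={b}

Compute FOLLOW by fixpoint:
seed FOLLOW(S) with $
pass 1:
  S→A S: FOLLOW(A) ⊇ FIRST(S) = {b,c}; new: +{b,c}
  S: {$}  A: {b,c}
pass 2: (stable)
  S: {$}  A: {b,c}

FOLLOW(A) = ["b", "c"]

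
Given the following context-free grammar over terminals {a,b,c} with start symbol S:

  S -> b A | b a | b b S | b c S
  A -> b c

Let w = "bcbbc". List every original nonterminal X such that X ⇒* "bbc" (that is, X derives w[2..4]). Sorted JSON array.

Convert to CNF:
  S -> T0 A | T0 T2 | T0 X3 | T0 X4
  A -> T0 T1
  T0 -> b
  T1 -> c
  T2 -> a
  X3 -> T0 S
  X4 -> T1 S

CYK fill — only the sub-triangle for w[2..4]:
  cell(2,2) b: {T0}  orig:{}
  cell(3,3) b: {T0}  orig:{}
  cell(4,4) c: {T1}  orig:{}
  cell(2,3) bb: ∅
  cell(3,4) bc: {A}
  cell(2,4) bbc: {S}

Original NTs in T[2,4] deriving "bbc": ["S"]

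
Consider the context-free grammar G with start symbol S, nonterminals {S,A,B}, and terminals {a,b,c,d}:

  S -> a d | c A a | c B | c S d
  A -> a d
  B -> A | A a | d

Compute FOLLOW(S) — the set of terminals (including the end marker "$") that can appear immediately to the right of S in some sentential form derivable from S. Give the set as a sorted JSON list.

Compute FIRST by fixpoint:
pass 1:
  A via A→a d: +{a}
  B via B→A: +{a}
  B via B→d: +{d}
  S via S→a d: +{a}
  S via S→c A a: +{c}
  FIRST[S]={a,c}  FIRST[A]={a}  FIRST[B]={a,d}
pass 2: — fixpoint
  FIRST[S]={a,c}  FIRST[A]={a}  FIRST[B]={a,d}

FOLLOW iteration:
seed FOLLOW(S) with $
pass 1:
  B→A a: FOLLOW(A) ⊇ FIRST(a) = {a}; new: +{a}
  S→c B: FOLLOW(B) ⊇ FOLLOW(S) ⊇ {$}; new: +{$}
  S→c S d: FOLLOW(S) ⊇ FIRST(d) = {d}; new: +{d}
  FOLLOW(S)={$,d}  FOLLOW(A)={a}  FOLLOW(B)={$}
pass 2:
  B→A: FOLLOW(A) ⊇ FOLLOW(B) ⊇ {$}; new: +{$}
  S→c B: FOLLOW(B) ⊇ FOLLOW(S) ⊇ {$,d}; new: +{d}
  FOLLOW(S)={$,d}  FOLLOW(A)={$,a}  FOLLOW(B)={$,d}
pass 3:
  B→A: FOLLOW(A) ⊇ FOLLOW(B) ⊇ {$,d}; new: +{d}
  FOLLOW(S)={$,d}  FOLLOW(A)={$,a,d}  FOLLOW(B)={$,d}
pass 4: done
  FOLLOW(S)={$,d}  FOLLOW(A)={$,a,d}  FOLLOW(B)={$,d}

FOLLOW(S) = ["$", "d"]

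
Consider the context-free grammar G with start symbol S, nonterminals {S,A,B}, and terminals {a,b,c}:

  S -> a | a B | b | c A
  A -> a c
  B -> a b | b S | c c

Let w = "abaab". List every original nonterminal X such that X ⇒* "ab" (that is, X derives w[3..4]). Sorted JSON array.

CNF form of G:
  S -> T0 B | T1 A | a | b
  A -> T0 T1
  B -> T0 T2 | T1 T1 | T2 S
  T0 -> a
  T1 -> c
  T2 -> b

CYK table (by increasing span) — only the sub-triangle for w[3..4]:
  cell(3,3) a: {S,T0}  orig:{S}
  cell(4,4) b: {S,T2}  orig:{S}
  cell(3,4) ab: {B}

Original NTs in T[3,4] deriving "ab": ["B"]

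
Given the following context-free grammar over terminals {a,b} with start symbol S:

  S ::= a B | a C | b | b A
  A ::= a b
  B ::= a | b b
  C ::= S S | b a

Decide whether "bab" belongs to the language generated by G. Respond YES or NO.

Convert to CNF:
  S -> T0 B | T0 C | T1 A | b
  A -> T0 T1
  B -> T1 T1 | a
  C -> S S | T1 T0
  T0 -> a
  T1 -> b

Fill CYK table bottom-up:
  cell(0,0) b: {S,T1}  orig:{S}
  cell(1,1) a: {B,T0}  orig:{B}
  cell(2,2) b: {S,T1}  orig:{S}
  cell(0,1) ba: {C}
  cell(1,2) ab: {A}
  cell(0,2) bab: {S}

S ∈ T[0,2] ⇒ YES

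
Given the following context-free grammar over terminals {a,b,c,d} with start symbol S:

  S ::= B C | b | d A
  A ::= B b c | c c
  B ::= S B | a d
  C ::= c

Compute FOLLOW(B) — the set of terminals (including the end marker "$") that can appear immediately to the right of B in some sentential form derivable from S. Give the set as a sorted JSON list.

Compute FIRST by fixpoint:
iter 1:
  A via A→c c: +{c}
  B via B→a d: +{a}
  C via C→c: +{c}
  S via S→B C: +{a}
  S via S→b: +{b}
  S via S→d A: +{d}
  S: {a,b,d}  A: {c}  B: {a}  C: {c}
iter 2:
  A via A→B b c: +{a}
  B via B→S B: +{b,d}
  S: {a,b,d}  A: {a,c}  B: {a,b,d}  C: {c}
iter 3:
  A via A→B b c: +{b,d}
  S: {a,b,d}  A: {a,b,c,d}  B: {a,b,d}  C: {c}
iter 4: (no change)
  S: {a,b,d}  A: {a,b,c,d}  B: {a,b,d}  C: {c}

Compute FOLLOW by fixpoint:
initialize: $ ∈ FOLLOW(S)
[1]
  A→B b c: FOLLOW(B) ⊇ FIRST(b) = {b}; new: +{b}
  B→S B: FOLLOW(S) ⊇ FIRST(B) = {a,b,d}; new: +{a,b,d}
  S→B C: FOLLOW(B) ⊇ FIRST(C) = {c}; new: +{c}
  S→B C: FOLLOW(C) ⊇ FOLLOW(S) ⊇ {$,a,b,d}; new: +{$,a,b,d}
  S→d A: FOLLOW(A) ⊇ FOLLOW(S) ⊇ {$,a,b,d}; new: +{$,a,b,d}
  S: {$,a,b,d}  A: {$,a,b,d}  B: {b,c}  C: {$,a,b,d}
[2] (no change)
  S: {$,a,b,d}  A: {$,a,b,d}  B: {b,c}  C: {$,a,b,d}

FOLLOW(B) = ["b", "c"]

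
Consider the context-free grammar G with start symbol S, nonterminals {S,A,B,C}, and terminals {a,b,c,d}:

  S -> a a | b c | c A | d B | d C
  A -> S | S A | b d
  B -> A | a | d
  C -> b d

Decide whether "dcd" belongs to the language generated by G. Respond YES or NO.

CNF form of G:
  S -> T0 T0 | T1 T2 | T2 A | T3 B | T3 C
  A -> S A | T0 T0 | T1 T2 | T1 T3 | T2 A | T3 B | T3 C
  B -> S A | T0 T0 | T1 T2 | T1 T3 | T2 A | T3 B | T3 C | a | d
  C -> T1 T3
  T0 -> a
  T1 -> b
  T2 -> c
  T3 -> d

CYK table (by increasing span):
  T[0,0] 'd' = {B,T3}  orig:{B}
  T[1,1] 'c' = {T2}  orig:{}
  T[2,2] 'd' = {B,T3}  orig:{B}
  T[0,1] 'dc' = ∅
  T[1,2] 'cd' = ∅
  T[0,2] 'dcd' = ∅

S ∉ T[0,2] ⇒ NO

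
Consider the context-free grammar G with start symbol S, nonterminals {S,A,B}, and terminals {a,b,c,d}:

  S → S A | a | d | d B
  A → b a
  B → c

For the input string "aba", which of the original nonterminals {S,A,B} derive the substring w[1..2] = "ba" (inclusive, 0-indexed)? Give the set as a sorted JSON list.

Convert to CNF:
  S -> S A | T2 B | a | d
  A -> T0 T1
  B -> c
  T0 -> b
  T1 -> a
  T2 -> d

CYK table (by increasing span), restricted to cells inside w[1..2]:
  T[1,1] 'b' = {T0}  orig:{}
  T[2,2] 'a' = {S,T1}  orig:{S}
  T[1,2] 'ba' = {A}

Original NTs in T[1,2] deriving "ba": ["A"]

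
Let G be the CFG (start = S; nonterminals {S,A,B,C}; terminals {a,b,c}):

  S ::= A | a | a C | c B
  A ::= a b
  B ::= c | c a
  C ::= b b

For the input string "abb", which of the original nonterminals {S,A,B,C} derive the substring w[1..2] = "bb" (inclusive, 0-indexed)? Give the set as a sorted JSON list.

CNF form of G:
  S -> T0 C | T0 T1 | T2 B | a
  A -> T0 T1
  B -> T2 T0 | c
  C -> T1 T1
  T0 -> a
  T1 -> b
  T2 -> c

CYK table (by increasing span), restricted to cells inside w[1..2]:
  [1..1]={T1}  "b"  orig:{}
  [2..2]={T1}  "b"  orig:{}
  [1..2]={C}  "bb"

Original NTs in T[1,2] deriving "bb": ["C"]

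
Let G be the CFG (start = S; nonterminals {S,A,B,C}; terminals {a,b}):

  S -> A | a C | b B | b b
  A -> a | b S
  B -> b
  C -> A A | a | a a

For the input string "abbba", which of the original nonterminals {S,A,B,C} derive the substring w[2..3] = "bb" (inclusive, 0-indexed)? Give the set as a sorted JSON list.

CNF form of G:
  S -> T0 B | T0 S | T0 T0 | T1 C | a
  A -> T0 S | a
  B -> b
  C -> A A | T1 T1 | a
  T0 -> b
  T1 -> a

CYK table (by increasing span) (cells [i..j] with 2 ≤ i ≤ j ≤ 3 only):
  T[2,2] 'b' = {B,T0}  orig:{B}
  T[3,3] 'b' = {B,T0}  orig:{B}
  T[2,3] 'bb' = {S}

Original NTs in T[2,3] deriving "bb": ["S"]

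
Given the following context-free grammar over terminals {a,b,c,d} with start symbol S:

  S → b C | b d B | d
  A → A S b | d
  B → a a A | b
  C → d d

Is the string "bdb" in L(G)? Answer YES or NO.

CNF form of G:
  S -> T0 C | T0 X5 | d
  A -> A X3 | d
  B -> T1 X4 | b
  C -> T2 T2
  T0 -> b
  T1 -> a
  T2 -> d
  X3 -> S T0
  X4 -> T1 A
  X5 -> T2 B

CYK fill:
  cell(0,0) b: {B,T0}  orig:{B}
  cell(1,1) d: {A,S,T2}  orig:{A,S}
  cell(2,2) b: {B,T0}  orig:{B}
  cell(0,1) bd: ∅
  cell(1,2) db: {X3,X5}  orig:{}
  cell(0,2) bdb: {S}

S ∈ T[0,2] ⇒ YES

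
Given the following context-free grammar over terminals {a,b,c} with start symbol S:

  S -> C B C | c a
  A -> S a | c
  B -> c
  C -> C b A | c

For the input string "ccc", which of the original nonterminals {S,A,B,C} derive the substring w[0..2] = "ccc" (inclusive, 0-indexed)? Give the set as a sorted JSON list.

CNF form of G:
  S -> C X4 | T2 T0
  A -> S T0 | c
  B -> c
  C -> C X3 | c
  T0 -> a
  T1 -> b
  T2 -> c
  X3 -> T1 A
  X4 -> B C

CYK table (by increasing span) — only the sub-triangle for w[0..2]:
  [0..0]={A,B,C,T2}  "c"  orig:{A,B,C}
  [1..1]={A,B,C,T2}  "c"  orig:{A,B,C}
  [2..2]={A,B,C,T2}  "c"  orig:{A,B,C}
  [0..1]={X4}  "cc"  orig:{}
  [1..2]={X4}  "cc"  orig:{}
  [0..2]={S}  "ccc"

Original NTs in T[0,2] deriving "ccc": ["S"]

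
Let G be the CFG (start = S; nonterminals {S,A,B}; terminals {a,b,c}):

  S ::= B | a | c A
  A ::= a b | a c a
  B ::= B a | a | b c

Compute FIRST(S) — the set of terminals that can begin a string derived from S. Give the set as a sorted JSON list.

FIRST sets, iterate to fixpoint:
pass 1:
  A via A→a b: +{a}
  B via B→a: +{a}
  B via B→b c: +{b}
  S via S→B: +{a,b}
  S via S→c A: +{c}
  S: {a,b,c}  A: {a}  B: {a,b}
pass 2: (stable)
  S: {a,b,c}  A: {a}  B: {a,b}

FIRST(S) = ["a", "b", "c"]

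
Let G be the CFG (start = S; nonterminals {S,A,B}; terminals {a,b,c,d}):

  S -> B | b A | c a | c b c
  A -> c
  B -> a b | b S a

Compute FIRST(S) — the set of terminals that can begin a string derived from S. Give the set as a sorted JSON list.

Compute FIRST by fixpoint:
[1]
  A via A→c: +{c}
  B via B→a b: +{a}
  B via B→b S a: +{b}
  S via S→B: +{a,b}
  S via S→c a: +{c}
  FIRST[S]={a,b,c}  FIRST[A]={c}  FIRST[B]={a,b}
[2] done
  FIRST[S]={a,b,c}  FIRST[A]={c}  FIRST[B]={a,b}

FIRST(S) = ["a", "b", "c"]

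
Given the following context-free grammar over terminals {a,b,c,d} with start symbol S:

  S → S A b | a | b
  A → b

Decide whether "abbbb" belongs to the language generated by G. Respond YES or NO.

CNF form of G:
  S -> S X1 | a | b
  A -> b
  T0 -> b
  X1 -> A T0

CYK fill:
  cell(0,0) a: {S}
  cell(1,1) b: {A,S,T0}  orig:{A,S}
  cell(2,2) b: {A,S,T0}  orig:{A,S}
  cell(3,3) b: {A,S,T0}  orig:{A,S}
  cell(4,4) b: {A,S,T0}  orig:{A,S}
  cell(0,1) ab: ∅
  cell(1,2) bb: {X1}  orig:{}
  cell(2,3) bb: {X1}  orig:{}
  cell(3,4) bb: {X1}  orig:{}
  cell(0,2) abb: {S}
  cell(1,3) bbb: {S}
  cell(2,4) bbb: {S}
  cell(0,3) abbb: ∅
  cell(1,4) bbbb: ∅
  cell(0,4) abbbb: {S}

S ∈ T[0,4] ⇒ YES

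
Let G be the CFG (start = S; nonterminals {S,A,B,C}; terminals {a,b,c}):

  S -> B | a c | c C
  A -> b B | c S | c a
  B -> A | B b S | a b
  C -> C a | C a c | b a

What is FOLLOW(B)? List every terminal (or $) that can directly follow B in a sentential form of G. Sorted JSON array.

FIRST sets, iterate to fixpoint:
round 1:
  A via A→b B: +{b}
  A via A→c S: +{c}
  B via B→A: +{b,c}
  B via B→a b: +{a}
  C via C→b a: +{b}
  S via S→B: +{a,b,c}
  FIRST(S)={a,b,c}  FIRST(A)={b,c}  FIRST(B)={a,b,c}  FIRST(C)={b}
round 2: done
  FIRST(S)={a,b,c}  FIRST(A)={b,c}  FIRST(B)={a,b,c}  FIRST(C)={b}

FOLLOW sets:
FOLLOW(S) := {$}
iter 1:
  B→B b S: FOLLOW(B) ⊇ FIRST(b) = {b}; new: +{b}
  B→B b S: FOLLOW(S) ⊇ FOLLOW(B) ⊇ {b}; new: +{b}
  C→C a: FOLLOW(C) ⊇ FIRST(a) = {a}; new: +{a}
  S→B: FOLLOW(B) ⊇ FOLLOW(S) ⊇ {$,b}; new: +{$}
  S→c C: FOLLOW(C) ⊇ FOLLOW(S) ⊇ {$,b}; new: +{$,b}
  FOLLOW(S)={$,b}  FOLLOW(A)={}  FOLLOW(B)={$,b}  FOLLOW(C)={$,a,b}
iter 2:
  B→A: FOLLOW(A) ⊇ FOLLOW(B) ⊇ {$,b}; new: +{$,b}
  FOLLOW(S)={$,b}  FOLLOW(A)={$,b}  FOLLOW(B)={$,b}  FOLLOW(C)={$,a,b}
iter 3: (no change)
  FOLLOW(S)={$,b}  FOLLOW(A)={$,b}  FOLLOW(B)={$,b}  FOLLOW(C)={$,a,b}

FOLLOW(B) = ["$", "b"]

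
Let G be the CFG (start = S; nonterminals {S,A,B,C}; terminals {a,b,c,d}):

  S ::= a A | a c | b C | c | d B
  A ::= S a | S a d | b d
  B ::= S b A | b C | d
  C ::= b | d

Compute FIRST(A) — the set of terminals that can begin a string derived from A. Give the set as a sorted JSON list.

Compute FIRST by fixpoint:
round 1:
  A via A→b d: +{b}
  B via B→b C: +{b}
  B via B→d: +{d}
  C via C→b: +{b}
  C via C→d: +{d}
  S via S→a A: +{a}
  S via S→b C: +{b}
  S via S→c: +{c}
  S via S→d B: +{d}
  S: {a,b,c,d}  A: {b}  B: {b,d}  C: {b,d}
round 2:
  A via A→S a: +{a,c,d}
  B via B→S b A: +{a,c}
  S: {a,b,c,d}  A: {a,b,c,d}  B: {a,b,c,d}  C: {b,d}
round 3: — fixpoint
  S: {a,b,c,d}  A: {a,b,c,d}  B: {a,b,c,d}  C: {b,d}

FIRST(A) = ["a", "b", "c", "d"]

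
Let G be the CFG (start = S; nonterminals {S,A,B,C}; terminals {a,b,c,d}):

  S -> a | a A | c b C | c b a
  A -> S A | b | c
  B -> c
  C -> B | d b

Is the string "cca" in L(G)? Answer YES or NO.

CNF form of G:
  S -> T2 A | T3 X4 | T3 X5 | a
  A -> S A | b | c
  B -> c
  C -> T0 T1 | c
  T0 -> d
  T1 -> b
  T2 -> a
  T3 -> c
  X4 -> T1 C
  X5 -> T1 T2

Fill CYK table bottom-up:
  cell(0,0) c: {A,B,C,T3}  orig:{A,B,C}
  cell(1,1) c: {A,B,C,T3}  orig:{A,B,C}
  cell(2,2) a: {S,T2}  orig:{S}
  cell(0,1) cc: ∅
  cell(1,2) ca: ∅
  cell(0,2) cca: ∅

S ∉ T[0,2] ⇒ NO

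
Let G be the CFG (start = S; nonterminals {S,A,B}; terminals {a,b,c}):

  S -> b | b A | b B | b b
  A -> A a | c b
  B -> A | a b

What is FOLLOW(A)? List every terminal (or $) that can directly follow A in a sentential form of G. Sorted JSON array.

FIRST iteration:
pass 1:
  A via A→c b: +{c}
  B via B→A: +{c}
  B via B→a b: +{a}
  S via S→b: +{b}
  S: {b}  A: {c}  B: {a,c}
pass 2: (no change)
  S: {b}  A: {c}  B: {a,c}

Compute FOLLOW by fixpoint:
initialize: $ ∈ FOLLOW(S)
pass 1:
  A→A a: FOLLOW(A) ⊇ FIRST(a) = {a}; new: +{a}
  S→b A: FOLLOW(A) ⊇ FOLLOW(S) ⊇ {$}; new: +{$}
  S→b B: FOLLOW(B) ⊇ FOLLOW(S) ⊇ {$}; new: +{$}
  S: {$}  A: {$,a}  B: {$}
pass 2: done
  S: {$}  A: {$,a}  B: {$}

FOLLOW(A) = ["$", "a"]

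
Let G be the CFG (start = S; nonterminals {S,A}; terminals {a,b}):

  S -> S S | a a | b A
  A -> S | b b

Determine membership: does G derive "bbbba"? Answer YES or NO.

Convert to CNF:
  S -> S S | T0 T0 | T1 A
  A -> S S | T0 T0 | T1 A | T1 T1
  T0 -> a
  T1 -> b

CYK table (by increasing span):
  cell(0,0) b: {T1}  orig:{}
  cell(1,1) b: {T1}  orig:{}
  cell(2,2) b: {T1}  orig:{}
  cell(3,3) b: {T1}  orig:{}
  cell(4,4) a: {T0}  orig:{}
  cell(0,1) bb: {A}
  cell(1,2) bb: {A}
  cell(2,3) bb: {A}
  cell(3,4) ba: ∅
  cell(0,2) bbb: {A,S}
  cell(1,3) bbb: {A,S}
  cell(2,4) bba: ∅
  cell(0,3) bbbb: {A,S}
  cell(1,4) bbba: ∅
  cell(0,4) bbbba: ∅

S ∉ T[0,4] ⇒ NO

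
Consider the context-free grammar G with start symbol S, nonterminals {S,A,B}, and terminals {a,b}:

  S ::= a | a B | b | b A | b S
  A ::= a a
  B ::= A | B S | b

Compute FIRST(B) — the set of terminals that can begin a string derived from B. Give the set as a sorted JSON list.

FIRST sets, iterate to fixpoint:
[1]
  A via A→a a: +{a}
  B via B→A: +{a}
  B via B→b: +{b}
  S via S→a: +{a}
  S via S→b: +{b}
  FIRST(S)={a,b}  FIRST(A)={a}  FIRST(B)={a,b}
[2] (no change)
  FIRST(S)={a,b}  FIRST(A)={a}  FIRST(B)={a,b}

FIRST(B) = ["a", "b"]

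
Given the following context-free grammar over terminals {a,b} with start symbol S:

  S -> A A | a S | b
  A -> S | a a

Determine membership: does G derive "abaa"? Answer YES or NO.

Convert to CNF:
  S -> A A | T0 S | b
  A -> A A | T0 S | T0 T0 | b
  T0 -> a

Fill CYK table bottom-up:
  T[0,0] 'a' = {T0}  orig:{}
  T[1,1] 'b' = {A,S}
  T[2,2] 'a' = {T0}  orig:{}
  T[3,3] 'a' = {T0}  orig:{}
  T[0,1] 'ab' = {A,S}
  T[1,2] 'ba' = ∅
  T[2,3] 'aa' = {A}
  T[0,2] 'aba' = ∅
  T[1,3] 'baa' = {A,S}
  T[0,3] 'abaa' = {A,S}

S ∈ T[0,3] ⇒ YES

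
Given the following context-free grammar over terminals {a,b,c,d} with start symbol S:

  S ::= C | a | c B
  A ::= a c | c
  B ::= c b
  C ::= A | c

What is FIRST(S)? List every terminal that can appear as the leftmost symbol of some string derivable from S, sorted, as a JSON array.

FIRST iteration:
[1]
  A via A→a c: +{a}
  A via A→c: +{c}
  B via B→c b: +{c}
  C via C→A: +{a,c}
  S via S→C: +{a,c}
  FIRST[S]={a,c}  FIRST[A]={a,c}  FIRST[B]={c}  FIRST[C]={a,c}
[2] (stable)
  FIRST[S]={a,c}  FIRST[A]={a,c}  FIRST[B]={c}  FIRST[C]={a,c}

FIRST(S) = ["a", "c"]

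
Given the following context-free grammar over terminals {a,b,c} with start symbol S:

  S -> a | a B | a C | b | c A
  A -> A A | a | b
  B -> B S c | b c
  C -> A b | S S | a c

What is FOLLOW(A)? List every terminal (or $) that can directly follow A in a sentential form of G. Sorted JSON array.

FIRST iteration:
round 1:
  A via A→a: +{a}
  A via A→b: +{b}
  B via B→b c: +{b}
  C via C→A b: +{a,b}
  S via S→a: +{a}
  S via S→b: +{b}
  S via S→c A: +{c}
  S: {a,b,c}  A: {a,b}  B: {b}  C: {a,b}
round 2:
  C via C→S S: +{c}
  S: {a,b,c}  A: {a,b}  B: {b}  C: {a,b,c}
round 3: (no change)
  S: {a,b,c}  A: {a,b}  B: {b}  C: {a,b,c}

FOLLOW sets:
initialize: $ ∈ FOLLOW(S)
[1]
  A→A A: FOLLOW(A) ⊇ FIRST(A) = {a,b}; new: +{a,b}
  B→B S c: FOLLOW(B) ⊇ FIRST(S) = {a,b,c}; new: +{a,b,c}
  B→B S c: FOLLOW(S) ⊇ FIRST(c) = {c}; new: +{c}
  C→S S: FOLLOW(S) ⊇ FIRST(S) = {a,b,c}; new: +{a,b}
  S→a B: FOLLOW(B) ⊇ FOLLOW(S) ⊇ {$,a,b,c}; new: +{$}
  S→a C: FOLLOW(C) ⊇ FOLLOW(S) ⊇ {$,a,b,c}; new: +{$,a,b,c}
  S→c A: FOLLOW(A) ⊇ FOLLOW(S) ⊇ {$,a,b,c}; new: +{$,c}
  FOLLOW[S]={$,a,b,c}  FOLLOW[A]={$,a,b,c}  FOLLOW[B]={$,a,b,c}  FOLLOW[C]={$,a,b,c}
[2] (stable)
  FOLLOW[S]={$,a,b,c}  FOLLOW[A]={$,a,b,c}  FOLLOW[B]={$,a,b,c}  FOLLOW[C]={$,a,b,c}

FOLLOW(A) = ["$", "a", "b", "c"]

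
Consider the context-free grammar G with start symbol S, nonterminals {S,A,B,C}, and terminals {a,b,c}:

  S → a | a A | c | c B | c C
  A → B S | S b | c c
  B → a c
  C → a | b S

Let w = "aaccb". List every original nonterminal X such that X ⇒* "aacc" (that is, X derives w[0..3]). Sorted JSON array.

Convert to CNF:
  S -> T1 B | T1 C | T2 A | a | c
  A -> B S | S T0 | T1 T1
  B -> T2 T1
  C -> T0 S | a
  T0 -> b
  T1 -> c
  T2 -> a

CYK fill, restricted to cells inside w[0..3]:
  cell(0,0) a: {C,S,T2}  orig:{C,S}
  cell(1,1) a: {C,S,T2}  orig:{C,S}
  cell(2,2) c: {S,T1}  orig:{S}
  cell(3,3) c: {S,T1}  orig:{S}
  cell(0,1) aa: ∅
  cell(1,2) ac: {B}
  cell(2,3) cc: {A}
  cell(0,2) aac: ∅
  cell(1,3) acc: {A,S}
  cell(0,3) aacc: {S}

Original NTs in T[0,3] deriving "aacc": ["S"]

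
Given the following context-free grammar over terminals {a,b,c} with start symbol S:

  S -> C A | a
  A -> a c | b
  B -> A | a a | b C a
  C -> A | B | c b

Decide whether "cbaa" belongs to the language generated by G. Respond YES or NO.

Convert to CNF:
  S -> C A | a
  A -> T0 T1 | b
  B -> T0 T0 | T0 T1 | T2 X3 | b
  C -> T0 T0 | T0 T1 | T1 T2 | T2 X4 | b
  T0 -> a
  T1 -> c
  T2 -> b
  X3 -> C T0
  X4 -> C T0

Fill CYK table bottom-up:
  cell(0,0) c: {T1}  orig:{}
  cell(1,1) b: {A,B,C,T2}  orig:{A,B,C}
  cell(2,2) a: {S,T0}  orig:{S}
  cell(3,3) a: {S,T0}  orig:{S}
  cell(0,1) cb: {C}
  cell(1,2) ba: {X3,X4}  orig:{}
  cell(2,3) aa: {B,C}
  cell(0,2) cba: {X3,X4}  orig:{}
  cell(1,3) baa: ∅
  cell(0,3) cbaa: ∅

S ∉ T[0,3] ⇒ NO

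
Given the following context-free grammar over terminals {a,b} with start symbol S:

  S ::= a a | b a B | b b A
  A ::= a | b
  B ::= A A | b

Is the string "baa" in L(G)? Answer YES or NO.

Convert to CNF:
  S -> T0 T0 | T1 X2 | T1 X3
  A -> a | b
  B -> A A | b
  T0 -> a
  T1 -> b
  X2 -> T0 B
  X3 -> T1 A

CYK fill:
  cell(0,0) b: {A,B,T1}  orig:{A,B}
  cell(1,1) a: {A,T0}  orig:{A}
  cell(2,2) a: {A,T0}  orig:{A}
  cell(0,1) ba: {B,X3}  orig:{B}
  cell(1,2) aa: {B,S}
  cell(0,2) baa: ∅

S ∉ T[0,2] ⇒ NO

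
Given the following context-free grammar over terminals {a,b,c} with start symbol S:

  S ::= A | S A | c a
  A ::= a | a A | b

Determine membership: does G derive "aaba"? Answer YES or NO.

Convert to CNF:
  S -> S A | T0 A | T1 T0 | a | b
  A -> T0 A | a | b
  T0 -> a
  T1 -> c

CYK fill:
  T[0,0] 'a' = {A,S,T0}  orig:{A,S}
  T[1,1] 'a' = {A,S,T0}  orig:{A,S}
  T[2,2] 'b' = {A,S}
  T[3,3] 'a' = {A,S,T0}  orig:{A,S}
  T[0,1] 'aa' = {A,S}
  T[1,2] 'ab' = {A,S}
  T[2,3] 'ba' = {S}
  T[0,2] 'aab' = {A,S}
  T[1,3] 'aba' = {S}
  T[0,3] 'aaba' = {S}

S ∈ T[0,3] ⇒ YES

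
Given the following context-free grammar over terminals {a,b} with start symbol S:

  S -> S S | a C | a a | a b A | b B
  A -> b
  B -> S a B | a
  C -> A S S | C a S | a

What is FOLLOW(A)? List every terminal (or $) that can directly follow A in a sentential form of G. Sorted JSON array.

FIRST iteration:
[1]
  A via A→b: +{b}
  B via B→a: +{a}
  C via C→A S S: +{b}
  C via C→a: +{a}
  S via S→a C: +{a}
  S via S→b B: +{b}
  FIRST(S)={a,b}  FIRST(A)={b}  FIRST(B)={a}  FIRST(C)={a,b}
[2]
  B via B→S a B: +{b}
  FIRST(S)={a,b}  FIRST(A)={b}  FIRST(B)={a,b}  FIRST(C)={a,b}
[3] (stable)
  FIRST(S)={a,b}  FIRST(A)={b}  FIRST(B)={a,b}  FIRST(C)={a,b}

FOLLOW sets:
FOLLOW(S) := {$}
[1]
  B→S a B: FOLLOW(S) ⊇ FIRST(a) = {a}; new: +{a}
  C→A S S: FOLLOW(A) ⊇ FIRST(S) = {a,b}; new: +{a,b}
  C→A S S: FOLLOW(S) ⊇ FIRST(S) = {a,b}; new: +{b}
  C→C a S: FOLLOW(C) ⊇ FIRST(a) = {a}; new: +{a}
  S→a C: FOLLOW(C) ⊇ FOLLOW(S) ⊇ {$,a,b}; new: +{$,b}
  S→a b A: FOLLOW(A) ⊇ FOLLOW(S) ⊇ {$,a,b}; new: +{$}
  S→b B: FOLLOW(B) ⊇ FOLLOW(S) ⊇ {$,a,b}; new: +{$,a,b}
  FOLLOW(S)={$,a,b}  FOLLOW(A)={$,a,b}  FOLLOW(B)={$,a,b}  FOLLOW(C)={$,a,b}
[2] (no change)
  FOLLOW(S)={$,a,b}  FOLLOW(A)={$,a,b}  FOLLOW(B)={$,a,b}  FOLLOW(C)={$,a,b}

FOLLOW(A) = ["$", "a", "b"]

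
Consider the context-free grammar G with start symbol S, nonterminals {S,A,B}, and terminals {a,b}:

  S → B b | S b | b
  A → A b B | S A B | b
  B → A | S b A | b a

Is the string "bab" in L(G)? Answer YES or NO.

Convert to CNF:
  S -> B T0 | S T0 | b
  A -> A X2 | S X3 | b
  B -> A X4 | S X5 | S X6 | T0 T1 | b
  T0 -> b
  T1 -> a
  X2 -> T0 B
  X3 -> A B
  X4 -> T0 B
  X5 -> A B
  X6 -> T0 A

Fill CYK table bottom-up:
  T[0,0] 'b' = {A,B,S,T0}  orig:{A,B,S}
  T[1,1] 'a' = {T1}  orig:{}
  T[2,2] 'b' = {A,B,S,T0}  orig:{A,B,S}
  T[0,1] 'ba' = {B}
  T[1,2] 'ab' = ∅
  T[0,2] 'bab' = {S}

S ∈ T[0,2] ⇒ YES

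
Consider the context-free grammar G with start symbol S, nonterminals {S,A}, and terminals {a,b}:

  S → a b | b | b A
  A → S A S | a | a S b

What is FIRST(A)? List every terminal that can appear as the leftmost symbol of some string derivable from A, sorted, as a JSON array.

FIRST sets, iterate to fixpoint:
round 1:
  A via A→a: +{a}
  S via S→a b: +{a}
  S via S→b: +{b}
  FIRST[S]={a,b}  FIRST[A]={a}
round 2:
  A via A→S A S: +{b}
  FIRST[S]={a,b}  FIRST[A]={a,b}
round 3: done
  FIRST[S]={a,b}  FIRST[A]={a,b}

FIRST(A) = ["a", "b"]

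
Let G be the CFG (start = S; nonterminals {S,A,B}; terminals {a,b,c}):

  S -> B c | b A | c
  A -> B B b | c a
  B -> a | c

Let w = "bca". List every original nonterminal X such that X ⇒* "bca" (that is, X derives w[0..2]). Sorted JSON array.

Convert to CNF:
  S -> B T1 | T0 A | c
  A -> B X3 | T1 T2
  B -> a | c
  T0 -> b
  T1 -> c
  T2 -> a
  X3 -> B T0

CYK table (by increasing span) (cells [i..j] with 0 ≤ i ≤ j ≤ 2 only):
  cell(0,0) b: {T0}  orig:{}
  cell(1,1) c: {B,S,T1}  orig:{B,S}
  cell(2,2) a: {B,T2}  orig:{B}
  cell(0,1) bc: ∅
  cell(1,2) ca: {A}
  cell(0,2) bca: {S}

Original NTs in T[0,2] deriving "bca": ["S"]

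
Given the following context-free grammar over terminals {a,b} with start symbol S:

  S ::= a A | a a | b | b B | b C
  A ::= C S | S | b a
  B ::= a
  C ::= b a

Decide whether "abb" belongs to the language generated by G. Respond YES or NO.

CNF form of G:
  S -> T0 A | T0 T0 | T1 B | T1 C | b
  A -> C S | T0 A | T0 T0 | T1 B | T1 C | T1 T0 | b
  B -> a
  C -> T1 T0
  T0 -> a
  T1 -> b

Fill CYK table bottom-up:
  cell(0,0) a: {B,T0}  orig:{B}
  cell(1,1) b: {A,S,T1}  orig:{A,S}
  cell(2,2) b: {A,S,T1}  orig:{A,S}
  cell(0,1) ab: {A,S}
  cell(1,2) bb: ∅
  cell(0,2) abb: ∅

S ∉ T[0,2] ⇒ NO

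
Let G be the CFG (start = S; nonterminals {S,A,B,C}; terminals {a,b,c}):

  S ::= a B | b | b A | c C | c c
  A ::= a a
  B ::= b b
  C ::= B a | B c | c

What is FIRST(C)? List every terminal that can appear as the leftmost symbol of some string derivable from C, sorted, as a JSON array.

FIRST iteration:
[1]
  A via A→a a: +{a}
  B via B→b b: +{b}
  C via C→B a: +{b}
  C via C→c: +{c}
  S via S→a B: +{a}
  S via S→b: +{b}
  S via S→c C: +{c}
  S: {a,b,c}  A: {a}  B: {b}  C: {b,c}
[2] (stable)
  S: {a,b,c}  A: {a}  B: {b}  C: {b,c}

FIRST(C) = ["b", "c"]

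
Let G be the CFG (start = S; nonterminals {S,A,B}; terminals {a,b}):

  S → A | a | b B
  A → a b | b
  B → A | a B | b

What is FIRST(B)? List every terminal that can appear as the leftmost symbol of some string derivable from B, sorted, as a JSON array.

Compute FIRST by fixpoint:
[1]
  A via A→a b: +{a}
  A via A→b: +{b}
  B via B→A: +{a,b}
  S via S→A: +{a,b}
  S: {a,b}  A: {a,b}  B: {a,b}
[2] — fixpoint
  S: {a,b}  A: {a,b}  B: {a,b}

FIRST(B) = ["a", "b"]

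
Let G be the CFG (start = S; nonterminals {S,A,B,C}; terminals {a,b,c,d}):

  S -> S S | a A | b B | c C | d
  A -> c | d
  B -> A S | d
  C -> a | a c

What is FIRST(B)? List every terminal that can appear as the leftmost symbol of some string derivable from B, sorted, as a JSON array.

Compute FIRST by fixpoint:
iter 1:
  A via A→c: +{c}
  A via A→d: +{d}
  B via B→A S: +{c,d}
  C via C→a: +{a}
  S via S→a A: +{a}
  S via S→b B: +{b}
  S via S→c C: +{c}
  S via S→d: +{d}
  FIRST(S)={a,b,c,d}  FIRST(A)={c,d}  FIRST(B)={c,d}  FIRST(C)={a}
iter 2: (stable)
  FIRST(S)={a,b,c,d}  FIRST(A)={c,d}  FIRST(B)={c,d}  FIRST(C)={a}

FIRST(B) = ["c", "d"]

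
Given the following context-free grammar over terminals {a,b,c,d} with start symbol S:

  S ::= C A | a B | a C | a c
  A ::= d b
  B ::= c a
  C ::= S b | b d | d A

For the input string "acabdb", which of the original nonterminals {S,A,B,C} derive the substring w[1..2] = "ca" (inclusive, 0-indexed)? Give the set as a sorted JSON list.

Convert to CNF:
  S -> C A | T3 B | T3 C | T3 T2
  A -> T0 T1
  B -> T2 T3
  C -> S T1 | T0 A | T1 T0
  T0 -> d
  T1 -> b
  T2 -> c
  T3 -> a

Fill CYK table bottom-up (cells [i..j] with 1 ≤ i ≤ j ≤ 2 only):
  cell(1,1) c: {T2}  orig:{}
  cell(2,2) a: {T3}  orig:{}
  cell(1,2) ca: {B}

Original NTs in T[1,2] deriving "ca": ["B"]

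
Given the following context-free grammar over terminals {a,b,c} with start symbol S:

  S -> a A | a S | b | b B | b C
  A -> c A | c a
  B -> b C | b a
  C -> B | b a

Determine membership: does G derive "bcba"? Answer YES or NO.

CNF form of G:
  S -> T1 A | T1 S | T2 B | T2 C | b
  A -> T0 A | T0 T1
  B -> T2 C | T2 T1
  C -> T2 C | T2 T1
  T0 -> c
  T1 -> a
  T2 -> b

CYK fill:
  [0..0]={S,T2}  "b"  orig:{S}
  [1..1]={T0}  "c"  orig:{}
  [2..2]={S,T2}  "b"  orig:{S}
  [3..3]={T1}  "a"  orig:{}
  [0..1]=∅  "bc"
  [1..2]=∅  "cb"
  [2..3]={B,C}  "ba"
  [0..2]=∅  "bcb"
  [1..3]=∅  "cba"
  [0..3]=∅  "bcba"

S ∉ T[0,3] ⇒ NO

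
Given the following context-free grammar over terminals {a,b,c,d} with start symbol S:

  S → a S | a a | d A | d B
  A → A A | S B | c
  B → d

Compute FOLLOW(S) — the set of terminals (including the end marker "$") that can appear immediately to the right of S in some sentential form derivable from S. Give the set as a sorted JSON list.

Compute FIRST by fixpoint:
round 1:
  A via A→c: +{c}
  B via B→d: +{d}
  S via S→a S: +{a}
  S via S→d A: +{d}
  S: {a,d}  A: {c}  B: {d}
round 2:
  A via A→S B: +{a,d}
  S: {a,d}  A: {a,c,d}  B: {d}
round 3: (no change)
  S: {a,d}  A: {a,c,d}  B: {d}

Compute FOLLOW by fixpoint:
seed FOLLOW(S) with $
[1]
  A→A A: FOLLOW(A) ⊇ FIRST(A) = {a,c,d}; new: +{a,c,d}
  A→S B: FOLLOW(S) ⊇ FIRST(B) = {d}; new: +{d}
  A→S B: FOLLOW(B) ⊇ FOLLOW(A) ⊇ {a,c,d}; new: +{a,c,d}
  S→d A: FOLLOW(A) ⊇ FOLLOW(S) ⊇ {$,d}; new: +{$}
  S→d B: FOLLOW(B) ⊇ FOLLOW(S) ⊇ {$,d}; new: +{$}
  FOLLOW[S]={$,d}  FOLLOW[A]={$,a,c,d}  FOLLOW[B]={$,a,c,d}
[2] done
  FOLLOW[S]={$,d}  FOLLOW[A]={$,a,c,d}  FOLLOW[B]={$,a,c,d}

FOLLOW(S) = ["$", "d"]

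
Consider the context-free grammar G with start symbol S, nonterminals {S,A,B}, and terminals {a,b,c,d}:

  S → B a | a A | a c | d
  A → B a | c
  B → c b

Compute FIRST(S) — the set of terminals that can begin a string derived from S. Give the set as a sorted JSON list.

FIRST iteration:
[1]
  A via A→c: +{c}
  B via B→c b: +{c}
  S via S→B a: +{c}
  S via S→a A: +{a}
  S via S→d: +{d}
  FIRST[S]={a,c,d}  FIRST[A]={c}  FIRST[B]={c}
[2] — fixpoint
  FIRST[S]={a,c,d}  FIRST[A]={c}  FIRST[B]={c}

FIRST(S) = ["a", "c", "d"]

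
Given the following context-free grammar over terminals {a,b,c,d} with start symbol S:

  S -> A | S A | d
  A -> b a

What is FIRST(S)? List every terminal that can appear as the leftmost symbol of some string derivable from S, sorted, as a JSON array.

FIRST iteration:
iter 1:
  A via A→b a: +{b}
  S via S→A: +{b}
  S via S→d: +{d}
  S: {b,d}  A: {b}
iter 2: done
  S: {b,d}  A: {b}

FIRST(S) = ["b", "d"]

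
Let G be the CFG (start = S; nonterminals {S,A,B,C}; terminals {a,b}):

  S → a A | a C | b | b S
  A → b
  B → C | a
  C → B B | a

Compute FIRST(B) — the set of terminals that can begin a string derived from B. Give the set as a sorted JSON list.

FIRST iteration:
pass 1:
  A via A→b: +{b}
  B via B→a: +{a}
  C via C→B B: +{a}
  S via S→a A: +{a}
  S via S→b: +{b}
  FIRST[S]={a,b}  FIRST[A]={b}  FIRST[B]={a}  FIRST[C]={a}
pass 2: (no change)
  FIRST[S]={a,b}  FIRST[A]={b}  FIRST[B]={a}  FIRST[C]={a}

FIRST(B) = ["a"]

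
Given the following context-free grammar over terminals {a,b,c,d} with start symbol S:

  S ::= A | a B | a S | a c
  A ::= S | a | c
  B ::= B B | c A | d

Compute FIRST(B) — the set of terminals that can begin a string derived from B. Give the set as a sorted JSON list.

FIRST iteration:
round 1:
  A via A→a: +{a}
  A via A→c: +{c}
  B via B→c A: +{c}
  B via B→d: +{d}
  S via S→A: +{a,c}
  FIRST[S]={a,c}  FIRST[A]={a,c}  FIRST[B]={c,d}
round 2: done
  FIRST[S]={a,c}  FIRST[A]={a,c}  FIRST[B]={c,d}

FIRST(B) = ["c", "d"]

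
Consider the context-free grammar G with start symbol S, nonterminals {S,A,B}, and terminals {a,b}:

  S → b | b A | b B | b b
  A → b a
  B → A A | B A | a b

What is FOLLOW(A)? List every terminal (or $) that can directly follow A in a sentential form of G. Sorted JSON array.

FIRST iteration:
round 1:
  A via A→b a: +{b}
  B via B→A A: +{b}
  B via B→a b: +{a}
  S via S→b: +{b}
  S: {b}  A: {b}  B: {a,b}
round 2: (no change)
  S: {b}  A: {b}  B: {a,b}

Compute FOLLOW by fixpoint:
FOLLOW(S) := {$}
[1]
  B→A A: FOLLOW(A) ⊇ FIRST(A) = {b}; new: +{b}
  B→B A: FOLLOW(B) ⊇ FIRST(A) = {b}; new: +{b}
  S→b A: FOLLOW(A) ⊇ FOLLOW(S) ⊇ {$}; new: +{$}
  S→b B: FOLLOW(B) ⊇ FOLLOW(S) ⊇ {$}; new: +{$}
  S: {$}  A: {$,b}  B: {$,b}
[2] — fixpoint
  S: {$}  A: {$,b}  B: {$,b}

FOLLOW(A) = ["$", "b"]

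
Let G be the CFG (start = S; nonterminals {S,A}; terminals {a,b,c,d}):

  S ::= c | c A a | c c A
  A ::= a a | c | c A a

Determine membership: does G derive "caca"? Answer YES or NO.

CNF form of G:
  S -> T1 X3 | T1 X4 | c
  A -> T0 T0 | T1 X2 | c
  T0 -> a
  T1 -> c
  X2 -> A T0
  X3 -> A T0
  X4 -> T1 A

CYK fill:
  cell(0,0) c: {A,S,T1}  orig:{A,S}
  cell(1,1) a: {T0}  orig:{}
  cell(2,2) c: {A,S,T1}  orig:{A,S}
  cell(3,3) a: {T0}  orig:{}
  cell(0,1) ca: {X2,X3}  orig:{}
  cell(1,2) ac: ∅
  cell(2,3) ca: {X2,X3}  orig:{}
  cell(0,2) cac: ∅
  cell(1,3) aca: ∅
  cell(0,3) caca: ∅

S ∉ T[0,3] ⇒ NO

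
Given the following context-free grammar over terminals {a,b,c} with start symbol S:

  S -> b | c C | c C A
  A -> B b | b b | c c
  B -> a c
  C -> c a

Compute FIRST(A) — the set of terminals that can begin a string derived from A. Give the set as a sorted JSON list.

Compute FIRST by fixpoint:
[1]
  A via A→b b: +{b}
  A via A→c c: +{c}
  B via B→a c: +{a}
  C via C→c a: +{c}
  S via S→b: +{b}
  S via S→c C: +{c}
  FIRST(S)={b,c}  FIRST(A)={b,c}  FIRST(B)={a}  FIRST(C)={c}
[2]
  A via A→B b: +{a}
  FIRST(S)={b,c}  FIRST(A)={a,b,c}  FIRST(B)={a}  FIRST(C)={c}
[3] done
  FIRST(S)={b,c}  FIRST(A)={a,b,c}  FIRST(B)={a}  FIRST(C)={c}

FIRST(A) = ["a", "b", "c"]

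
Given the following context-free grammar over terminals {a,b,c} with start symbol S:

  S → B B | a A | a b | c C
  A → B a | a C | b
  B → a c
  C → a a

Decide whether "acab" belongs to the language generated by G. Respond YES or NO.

Convert to CNF:
  S -> B B | T0 A | T0 T2 | T1 C
  A -> B T0 | T0 C | b
  B -> T0 T1
  C -> T0 T0
  T0 -> a
  T1 -> c
  T2 -> b

Fill CYK table bottom-up:
  [0..0]={T0}  "a"  orig:{}
  [1..1]={T1}  "c"  orig:{}
  [2..2]={T0}  "a"  orig:{}
  [3..3]={A,T2}  "b"  orig:{A}
  [0..1]={B}  "ac"
  [1..2]=∅  "ca"
  [2..3]={S}  "ab"
  [0..2]={A}  "aca"
  [1..3]=∅  "cab"
  [0..3]=∅  "acab"

S ∉ T[0,3] ⇒ NO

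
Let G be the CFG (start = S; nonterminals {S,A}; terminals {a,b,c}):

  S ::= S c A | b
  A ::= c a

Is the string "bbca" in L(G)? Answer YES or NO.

CNF form of G:
  S -> S X2 | b
  A -> T0 T1
  T0 -> c
  T1 -> a
  X2 -> T0 A

CYK fill:
  [0..0]={S}  "b"
  [1..1]={S}  "b"
  [2..2]={T0}  "c"  orig:{}
  [3..3]={T1}  "a"  orig:{}
  [0..1]=∅  "bb"
  [1..2]=∅  "bc"
  [2..3]={A}  "ca"
  [0..2]=∅  "bbc"
  [1..3]=∅  "bca"
  [0..3]=∅  "bbca"

S ∉ T[0,3] ⇒ NO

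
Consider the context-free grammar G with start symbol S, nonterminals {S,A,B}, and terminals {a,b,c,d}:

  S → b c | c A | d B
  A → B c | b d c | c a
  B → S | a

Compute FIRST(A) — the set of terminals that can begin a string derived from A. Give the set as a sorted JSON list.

Compute FIRST by fixpoint:
[1]
  A via A→b d c: +{b}
  A via A→c a: +{c}
  B via B→a: +{a}
  S via S→b c: +{b}
  S via S→c A: +{c}
  S via S→d B: +{d}
  FIRST[S]={b,c,d}  FIRST[A]={b,c}  FIRST[B]={a}
[2]
  A via A→B c: +{a}
  B via B→S: +{b,c,d}
  FIRST[S]={b,c,d}  FIRST[A]={a,b,c}  FIRST[B]={a,b,c,d}
[3]
  A via A→B c: +{d}
  FIRST[S]={b,c,d}  FIRST[A]={a,b,c,d}  FIRST[B]={a,b,c,d}
[4] done
  FIRST[S]={b,c,d}  FIRST[A]={a,b,c,d}  FIRST[B]={a,b,c,d}

FIRST(A) = ["a", "b", "c", "d"]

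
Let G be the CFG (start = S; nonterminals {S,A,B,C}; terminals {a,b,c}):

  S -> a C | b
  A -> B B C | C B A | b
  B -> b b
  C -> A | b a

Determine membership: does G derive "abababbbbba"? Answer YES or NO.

Convert to CNF:
  S -> T1 C | b
  A -> B X2 | C X3 | b
  B -> T0 T0
  C -> B X4 | C X5 | T0 T1 | b
  T0 -> b
  T1 -> a
  X2 -> B C
  X3 -> B A
  X4 -> B C
  X5 -> B A

Fill CYK table bottom-up:
  cell(0,0) a: {T1}  orig:{}
  cell(1,1) b: {A,C,S,T0}  orig:{A,C,S}
  cell(2,2) a: {T1}  orig:{}
  cell(3,3) b: {A,C,S,T0}  orig:{A,C,S}
  cell(4,4) a: {T1}  orig:{}
  cell(5,5) b: {A,C,S,T0}  orig:{A,C,S}
  cell(6,6) b: {A,C,S,T0}  orig:{A,C,S}
  cell(7,7) b: {A,C,S,T0}  orig:{A,C,S}
  cell(8,8) b: {A,C,S,T0}  orig:{A,C,S}
  cell(9,9) b: {A,C,S,T0}  orig:{A,C,S}
  cell(10,10) a: {T1}  orig:{}
  cell(0,1) ab: {S}
  cell(1,2) ba: {C}
  cell(2,3) ab: {S}
  cell(3,4) ba: {C}
  cell(4,5) ab: {S}
  cell(5,6) bb: {B}
  cell(6,7) bb: {B}
  cell(7,8) bb: {B}
  cell(8,9) bb: {B}
  cell(9,10) ba: {C}
  cell(0,2) aba: {S}
  cell(1,3) bab: ∅
  cell(2,4) aba: {S}
  cell(3,5) bab: ∅
  cell(4,6) abb: ∅
  cell(5,7) bbb: {X2,X3,X4,X5}  orig:{}
  cell(6,8) bbb: {X2,X3,X4,X5}  orig:{}
  cell(7,9) bbb: {X2,X3,X4,X5}  orig:{}
  cell(8,10) bba: ∅
  cell(0,3) abab: ∅
  cell(1,4) baba: ∅
  cell(2,5) abab: ∅
  cell(3,6) babb: ∅
  cell(4,7) abbb: ∅
  cell(5,8) bbbb: {A,C}
  cell(6,9) bbbb: {A,C}
  cell(7,10) bbba: {X2,X4}  orig:{}
  cell(0,4) ababa: ∅
  cell(1,5) babab: ∅
  cell(2,6) ababb: ∅
  cell(3,7) babbb: {A,C}
  cell(4,8) abbbb: {S}
  cell(5,9) bbbbb: {A,C}
  cell(6,10) bbbba: ∅
  cell(0,5) ababab: ∅
  cell(1,6) bababb: ∅
  cell(2,7) ababbb: {S}
  cell(3,8) babbbb: ∅
  cell(4,9) abbbbb: {S}
  cell(5,10) bbbbba: {A,C}
  cell(0,6) abababb: ∅
  cell(1,7) bababbb: ∅
  cell(2,8) ababbbb: ∅
  cell(3,9) babbbbb: ∅
  cell(4,10) abbbbba: {S}
  cell(0,7) abababbb: ∅
  cell(1,8) bababbbb: ∅
  cell(2,9) ababbbbb: ∅
  cell(3,10) babbbbba: ∅
  cell(0,8) abababbbb: ∅
  cell(1,9) bababbbbb: ∅
  cell(2,10) ababbbbba: ∅
  cell(0,9) abababbbbb: ∅
  cell(1,10) bababbbbba: ∅
  cell(0,10) abababbbbba: ∅

S ∉ T[0,10] ⇒ NO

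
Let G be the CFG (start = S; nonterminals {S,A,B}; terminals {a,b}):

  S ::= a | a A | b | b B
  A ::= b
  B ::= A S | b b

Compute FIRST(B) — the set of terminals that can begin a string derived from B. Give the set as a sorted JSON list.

Compute FIRST by fixpoint:
[1]
  A via A→b: +{b}
  B via B→A S: +{b}
  S via S→a: +{a}
  S via S→b: +{b}
  FIRST[S]={a,b}  FIRST[A]={b}  FIRST[B]={b}
[2] (stable)
  FIRST[S]={a,b}  FIRST[A]={b}  FIRST[B]={b}

FIRST(B) = ["b"]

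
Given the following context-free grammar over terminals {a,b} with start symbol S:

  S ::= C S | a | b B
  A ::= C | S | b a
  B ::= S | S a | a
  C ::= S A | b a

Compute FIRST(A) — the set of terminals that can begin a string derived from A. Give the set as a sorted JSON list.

FIRST iteration:
[1]
  A via A→b a: +{b}
  B via B→a: +{a}
  C via C→b a: +{b}
  S via S→C S: +{b}
  S via S→a: +{a}
  S: {a,b}  A: {b}  B: {a}  C: {b}
[2]
  A via A→S: +{a}
  B via B→S: +{b}
  C via C→S A: +{a}
  S: {a,b}  A: {a,b}  B: {a,b}  C: {a,b}
[3] (no change)
  S: {a,b}  A: {a,b}  B: {a,b}  C: {a,b}

FIRST(A) = ["a", "b"]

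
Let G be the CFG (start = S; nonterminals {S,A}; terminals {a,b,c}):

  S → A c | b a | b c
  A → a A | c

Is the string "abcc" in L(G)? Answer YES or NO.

CNF form of G:
  S -> A T1 | T2 T0 | T2 T1
  A -> T0 A | c
  T0 -> a
  T1 -> c
  T2 -> b

CYK table (by increasing span):
  [0..0]={T0}  "a"  orig:{}
  [1..1]={T2}  "b"  orig:{}
  [2..2]={A,T1}  "c"  orig:{A}
  [3..3]={A,T1}  "c"  orig:{A}
  [0..1]=∅  "ab"
  [1..2]={S}  "bc"
  [2..3]={S}  "cc"
  [0..2]=∅  "abc"
  [1..3]=∅  "bcc"
  [0..3]=∅  "abcc"

S ∉ T[0,3] ⇒ NO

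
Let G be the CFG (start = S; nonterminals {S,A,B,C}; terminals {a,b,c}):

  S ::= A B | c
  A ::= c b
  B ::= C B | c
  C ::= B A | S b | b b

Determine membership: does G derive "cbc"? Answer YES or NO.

Convert to CNF:
  S -> A B | c
  A -> T0 T1
  B -> C B | c
  C -> B A | S T1 | T1 T1
  T0 -> c
  T1 -> b

CYK table (by increasing span):
  T[0,0] 'c' = {B,S,T0}  orig:{B,S}
  T[1,1] 'b' = {T1}  orig:{}
  T[2,2] 'c' = {B,S,T0}  orig:{B,S}
  T[0,1] 'cb' = {A,C}
  T[1,2] 'bc' = ∅
  T[0,2] 'cbc' = {B,S}

S ∈ T[0,2] ⇒ YES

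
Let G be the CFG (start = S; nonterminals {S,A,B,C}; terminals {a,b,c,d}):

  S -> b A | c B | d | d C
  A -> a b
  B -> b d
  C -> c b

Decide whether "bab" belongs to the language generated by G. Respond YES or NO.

Convert to CNF:
  S -> T1 A | T2 C | T3 B | d
  A -> T0 T1
  B -> T1 T2
  C -> T3 T1
  T0 -> a
  T1 -> b
  T2 -> d
  T3 -> c

CYK table (by increasing span):
  [0..0]={T1}  "b"  orig:{}
  [1..1]={T0}  "a"  orig:{}
  [2..2]={T1}  "b"  orig:{}
  [0..1]=∅  "ba"
  [1..2]={A}  "ab"
  [0..2]={S}  "bab"

S ∈ T[0,2] ⇒ YES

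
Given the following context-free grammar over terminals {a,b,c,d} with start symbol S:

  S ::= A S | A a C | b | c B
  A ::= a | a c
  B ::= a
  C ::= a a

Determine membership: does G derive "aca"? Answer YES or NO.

CNF form of G:
  S -> A S | A X2 | T1 B | b
  A -> T0 T1 | a
  B -> a
  C -> T0 T0
  T0 -> a
  T1 -> c
  X2 -> T0 C

Fill CYK table bottom-up:
  cell(0,0) a: {A,B,T0}  orig:{A,B}
  cell(1,1) c: {T1}  orig:{}
  cell(2,2) a: {A,B,T0}  orig:{A,B}
  cell(0,1) ac: {A}
  cell(1,2) ca: {S}
  cell(0,2) aca: {S}

S ∈ T[0,2] ⇒ YES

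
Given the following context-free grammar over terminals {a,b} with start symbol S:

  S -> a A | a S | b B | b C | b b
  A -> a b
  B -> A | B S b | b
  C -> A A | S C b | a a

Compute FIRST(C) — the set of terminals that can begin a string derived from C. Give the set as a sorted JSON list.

FIRST sets, iterate to fixpoint:
[1]
  A via A→a b: +{a}
  B via B→A: +{a}
  B via B→b: +{b}
  C via C→A A: +{a}
  S via S→a A: +{a}
  S via S→b B: +{b}
  FIRST[S]={a,b}  FIRST[A]={a}  FIRST[B]={a,b}  FIRST[C]={a}
[2]
  C via C→S C b: +{b}
  FIRST[S]={a,b}  FIRST[A]={a}  FIRST[B]={a,b}  FIRST[C]={a,b}
[3] (no change)
  FIRST[S]={a,b}  FIRST[A]={a}  FIRST[B]={a,b}  FIRST[C]={a,b}

FIRST(C) = ["a", "b"]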